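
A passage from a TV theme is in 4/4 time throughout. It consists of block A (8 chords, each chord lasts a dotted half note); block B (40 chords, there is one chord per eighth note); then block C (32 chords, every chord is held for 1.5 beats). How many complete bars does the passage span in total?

A: 8 × 3 = 24 beats = 6 bars.
B: 40 × 0.5 = 20 beats = 5 bars.
C: 32 × 1.5 = 48 beats = 12 bars.
Total: 6 + 5 + 12 = 23 bars.

23 bars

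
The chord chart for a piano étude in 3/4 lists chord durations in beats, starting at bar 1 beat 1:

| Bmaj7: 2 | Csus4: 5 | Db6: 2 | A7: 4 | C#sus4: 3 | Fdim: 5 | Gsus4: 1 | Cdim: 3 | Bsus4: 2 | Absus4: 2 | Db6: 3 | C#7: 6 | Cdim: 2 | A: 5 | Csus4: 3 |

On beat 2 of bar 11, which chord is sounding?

Db6

Beat 2 of bar 11 is beat (11−1)×3 + 2 = 32 overall.
Running totals: Bmaj7 ends at 2, Csus4 ends at 7, Db6 ends at 9, A7 ends at 13, C#sus4 ends at 16, Fdim ends at 21, Gsus4 ends at 22, Cdim ends at 25, Bsus4 ends at 27, Absus4 ends at 29, Db6 ends at 32.
Beat 32 falls within Db6.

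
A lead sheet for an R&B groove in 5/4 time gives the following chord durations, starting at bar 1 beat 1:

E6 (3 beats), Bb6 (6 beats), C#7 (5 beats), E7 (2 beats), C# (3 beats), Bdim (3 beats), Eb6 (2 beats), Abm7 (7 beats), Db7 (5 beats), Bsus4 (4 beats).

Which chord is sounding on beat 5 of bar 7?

Beat 5 of bar 7 is beat (7−1)×5 + 5 = 35 overall.
Running totals: E6 ends at 3, Bb6 ends at 9, C#7 ends at 14, E7 ends at 16, C# ends at 19, Bdim ends at 22, Eb6 ends at 24, Abm7 ends at 31, Db7 ends at 36.
Beat 35 falls within Db7.

Db7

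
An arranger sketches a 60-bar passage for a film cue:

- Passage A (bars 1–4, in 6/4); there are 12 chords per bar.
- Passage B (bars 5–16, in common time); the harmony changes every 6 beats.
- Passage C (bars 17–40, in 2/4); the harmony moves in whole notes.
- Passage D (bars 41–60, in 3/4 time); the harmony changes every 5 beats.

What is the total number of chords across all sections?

A has 24 beats and chords last 0.5 each, so 48 chords.
B has 48 beats and chords last 6 each, so 8 chords.
C has 48 beats and chords last 4 each, so 12 chords.
D has 60 beats and chords last 5 each, so 12 chords.
Total: 48 + 8 + 12 + 12 = 80.

80 chords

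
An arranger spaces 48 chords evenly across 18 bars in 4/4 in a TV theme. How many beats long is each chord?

1.5 beats

18 bars × 4 beats/bar = 72 beats total.
72 beats ÷ 48 chords = 1.5 beats per chord.
(That is a dotted quarter note.)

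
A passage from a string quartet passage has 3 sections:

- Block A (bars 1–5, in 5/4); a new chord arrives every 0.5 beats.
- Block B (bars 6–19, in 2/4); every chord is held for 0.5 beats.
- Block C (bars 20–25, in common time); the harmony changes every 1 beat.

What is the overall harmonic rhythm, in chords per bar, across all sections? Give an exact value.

5.2 chords per bar

A: 5 × 5 = 25 beats ÷ 0.5 = 50 chords.
B: 14 × 2 = 28 beats ÷ 0.5 = 56 chords.
C: 6 × 4 = 24 beats ÷ 1 = 24 chords.
Overall: 130 chords over 25 bars → 130/25 = 5.2 chords per bar.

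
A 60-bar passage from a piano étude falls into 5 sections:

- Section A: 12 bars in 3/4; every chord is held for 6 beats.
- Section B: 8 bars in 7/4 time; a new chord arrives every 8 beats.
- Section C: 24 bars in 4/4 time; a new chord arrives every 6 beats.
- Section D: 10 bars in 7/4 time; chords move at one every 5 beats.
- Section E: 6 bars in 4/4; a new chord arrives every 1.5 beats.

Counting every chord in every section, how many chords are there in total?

A has 36 beats and chords last 6 each, so 6 chords.
B has 56 beats and chords last 8 each, so 7 chords.
C has 96 beats and chords last 6 each, so 16 chords.
D has 70 beats and chords last 5 each, so 14 chords.
E has 24 beats and chords last 1.5 each, so 16 chords.
Total: 6 + 7 + 16 + 14 + 16 = 59.

59 chords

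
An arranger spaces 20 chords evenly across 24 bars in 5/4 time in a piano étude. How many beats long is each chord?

6 beats

24 bars × 5 beats/bar = 120 beats total.
120 beats ÷ 20 chords = 6 beats per chord.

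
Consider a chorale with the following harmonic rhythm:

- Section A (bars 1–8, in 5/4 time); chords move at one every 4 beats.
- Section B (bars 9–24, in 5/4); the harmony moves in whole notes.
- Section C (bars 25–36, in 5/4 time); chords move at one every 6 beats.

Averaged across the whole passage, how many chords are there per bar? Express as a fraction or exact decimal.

A: 8 × 5 = 40 beats ÷ 4 = 10 chords.
B: 16 × 5 = 80 beats ÷ 4 = 20 chords.
C: 12 × 5 = 60 beats ÷ 6 = 10 chords.
Overall: 40 chords over 36 bars → 40/36 = 10/9 chords per bar.

10/9 chords per bar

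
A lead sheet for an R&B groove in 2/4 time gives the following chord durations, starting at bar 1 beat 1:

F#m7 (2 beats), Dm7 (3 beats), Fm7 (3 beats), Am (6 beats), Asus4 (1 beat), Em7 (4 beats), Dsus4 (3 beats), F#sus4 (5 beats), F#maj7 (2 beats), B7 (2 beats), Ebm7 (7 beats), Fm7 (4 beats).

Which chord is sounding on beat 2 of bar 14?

F#maj7

Beat 2 of bar 14 is beat (14−1)×2 + 2 = 28 overall.
Running totals: F#m7 ends at 2, Dm7 ends at 5, Fm7 ends at 8, Am ends at 14, Asus4 ends at 15, Em7 ends at 19, Dsus4 ends at 22, F#sus4 ends at 27, F#maj7 ends at 29.
Beat 28 falls within F#maj7.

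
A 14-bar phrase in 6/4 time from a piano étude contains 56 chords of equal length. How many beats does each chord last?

14 bars × 6 beats/bar = 84 beats total.
84 beats ÷ 56 chords = 1.5 beats per chord.
(That is a dotted quarter note.)

1.5 beats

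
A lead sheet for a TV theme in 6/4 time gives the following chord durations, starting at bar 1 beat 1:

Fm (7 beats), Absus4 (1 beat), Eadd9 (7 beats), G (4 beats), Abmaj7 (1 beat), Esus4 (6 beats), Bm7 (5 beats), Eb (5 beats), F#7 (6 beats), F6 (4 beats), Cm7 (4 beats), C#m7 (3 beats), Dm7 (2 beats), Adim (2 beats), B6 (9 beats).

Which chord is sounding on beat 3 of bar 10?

Beat 3 of bar 10 is beat (10−1)×6 + 3 = 57 overall.
Running totals: Fm ends at 7, Absus4 ends at 8, Eadd9 ends at 15, G ends at 19, Abmaj7 ends at 20, Esus4 ends at 26, Bm7 ends at 31, Eb ends at 36, F#7 ends at 42, F6 ends at 46, Cm7 ends at 50, C#m7 ends at 53, Dm7 ends at 55, Adim ends at 57.
Beat 57 falls within Adim.

Adim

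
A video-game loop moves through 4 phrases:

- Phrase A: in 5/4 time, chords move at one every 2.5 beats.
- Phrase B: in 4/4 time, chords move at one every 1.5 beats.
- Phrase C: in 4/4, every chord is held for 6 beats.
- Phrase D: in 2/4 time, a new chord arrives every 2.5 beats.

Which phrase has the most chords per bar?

Phrase B

A: 5 beats/bar ÷ 2.5 beats/chord = 2 chords/bar.
B: 4 beats/bar ÷ 1.5 beats/chord = 8/3 chords/bar.
C: 4 beats/bar ÷ 6 beats/chord = 2/3 chords/bar.
D: 2 beats/bar ÷ 2.5 beats/chord = 0.8 chords/bar.
Fastest is B at 8/3 chords/bar.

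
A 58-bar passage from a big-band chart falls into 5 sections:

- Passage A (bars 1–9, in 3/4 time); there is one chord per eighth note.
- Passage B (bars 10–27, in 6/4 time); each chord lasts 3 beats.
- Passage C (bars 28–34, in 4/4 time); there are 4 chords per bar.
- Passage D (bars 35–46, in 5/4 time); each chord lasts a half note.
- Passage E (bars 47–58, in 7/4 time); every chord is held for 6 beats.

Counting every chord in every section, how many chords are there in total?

A has 27 beats and chords last 0.5 each, so 54 chords.
B has 108 beats and chords last 3 each, so 36 chords.
C has 28 beats and chords last 1 each, so 28 chords.
D has 60 beats and chords last 2 each, so 30 chords.
E has 84 beats and chords last 6 each, so 14 chords.
Total: 54 + 36 + 28 + 30 + 14 = 162.

162 chords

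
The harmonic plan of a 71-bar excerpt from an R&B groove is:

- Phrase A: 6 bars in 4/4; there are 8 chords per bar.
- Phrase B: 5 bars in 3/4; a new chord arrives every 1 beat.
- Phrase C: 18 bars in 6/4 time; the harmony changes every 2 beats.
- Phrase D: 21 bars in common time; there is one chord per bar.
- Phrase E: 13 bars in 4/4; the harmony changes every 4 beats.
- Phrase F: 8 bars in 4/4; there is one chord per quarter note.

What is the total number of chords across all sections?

A: 6 bars × 4 beats = 24 beats; 0.5 beats/chord → 48 chords.
B: 5 bars × 3 beats = 15 beats; 1 beat/chord → 15 chords.
C: 18 bars × 6 beats = 108 beats; 2 beats/chord → 54 chords.
D: 21 bars × 4 beats = 84 beats; 4 beats/chord → 21 chords.
E: 13 bars × 4 beats = 52 beats; 4 beats/chord → 13 chords.
F: 8 bars × 4 beats = 32 beats; 1 beat/chord → 32 chords.
Total: 48 + 15 + 54 + 21 + 13 + 32 = 183.

183 chords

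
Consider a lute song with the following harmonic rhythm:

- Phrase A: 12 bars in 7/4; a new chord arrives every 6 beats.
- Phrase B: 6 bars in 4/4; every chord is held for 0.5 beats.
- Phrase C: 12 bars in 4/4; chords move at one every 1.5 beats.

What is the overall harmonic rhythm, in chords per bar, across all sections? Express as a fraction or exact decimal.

47/15 chords per bar

A: 12 bars of 7 beats is 84 beats; at 6 beats each that's 14 chords.
B: 6 bars of 4 beats is 24 beats; at 0.5 beats each that's 48 chords.
C: 12 bars of 4 beats is 48 beats; at 1.5 beats each that's 32 chords.
Overall: 94 chords over 30 bars → 94/30 = 47/15 chords per bar.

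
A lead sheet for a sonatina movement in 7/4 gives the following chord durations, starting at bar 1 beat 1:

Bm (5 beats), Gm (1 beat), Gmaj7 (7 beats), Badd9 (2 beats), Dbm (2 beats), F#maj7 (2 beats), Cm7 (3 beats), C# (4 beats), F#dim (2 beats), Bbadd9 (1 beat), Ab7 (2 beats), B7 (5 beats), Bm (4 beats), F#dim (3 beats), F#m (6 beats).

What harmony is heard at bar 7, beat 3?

Beat 3 of bar 7 is beat (7−1)×7 + 3 = 45 overall.
Running totals: Bm ends at 5, Gm ends at 6, Gmaj7 ends at 13, Badd9 ends at 15, Dbm ends at 17, F#maj7 ends at 19, Cm7 ends at 22, C# ends at 26, F#dim ends at 28, Bbadd9 ends at 29, Ab7 ends at 31, B7 ends at 36, Bm ends at 40, F#dim ends at 43, F#m ends at 49.
Beat 45 falls within F#m.

F#m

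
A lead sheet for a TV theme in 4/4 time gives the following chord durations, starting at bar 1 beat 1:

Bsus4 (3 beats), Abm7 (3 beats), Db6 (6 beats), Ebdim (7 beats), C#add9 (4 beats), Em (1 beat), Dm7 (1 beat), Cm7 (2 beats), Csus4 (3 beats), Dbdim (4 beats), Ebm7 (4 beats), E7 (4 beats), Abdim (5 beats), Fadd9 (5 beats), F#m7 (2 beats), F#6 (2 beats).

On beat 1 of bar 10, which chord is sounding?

Ebm7

Beat 1 of bar 10 is beat (10−1)×4 + 1 = 37 overall.
Running totals: Bsus4 ends at 3, Abm7 ends at 6, Db6 ends at 12, Ebdim ends at 19, C#add9 ends at 23, Em ends at 24, Dm7 ends at 25, Cm7 ends at 27, Csus4 ends at 30, Dbdim ends at 34, Ebm7 ends at 38.
Beat 37 falls within Ebm7.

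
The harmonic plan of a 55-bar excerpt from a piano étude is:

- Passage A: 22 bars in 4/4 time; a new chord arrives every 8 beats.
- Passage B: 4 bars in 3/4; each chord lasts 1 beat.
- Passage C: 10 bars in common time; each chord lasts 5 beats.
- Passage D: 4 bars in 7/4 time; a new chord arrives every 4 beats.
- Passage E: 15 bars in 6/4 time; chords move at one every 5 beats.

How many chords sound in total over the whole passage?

56 chords

A has 88 beats and chords last 8 each, so 11 chords.
B has 12 beats and chords last 1 each, so 12 chords.
C has 40 beats and chords last 5 each, so 8 chords.
D has 28 beats and chords last 4 each, so 7 chords.
E has 90 beats and chords last 5 each, so 18 chords.
Total: 11 + 12 + 8 + 7 + 18 = 56.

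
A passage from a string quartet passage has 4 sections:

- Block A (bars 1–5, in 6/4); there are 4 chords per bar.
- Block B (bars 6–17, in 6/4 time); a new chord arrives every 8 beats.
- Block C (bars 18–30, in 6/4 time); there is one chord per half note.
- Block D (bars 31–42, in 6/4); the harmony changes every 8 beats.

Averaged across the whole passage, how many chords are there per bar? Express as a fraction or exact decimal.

A: 5 bars of 6 beats is 30 beats; at 1.5 beats each that's 20 chords.
B: 12 bars of 6 beats is 72 beats; at 8 beats each that's 9 chords.
C: 13 bars of 6 beats is 78 beats; at 2 beats each that's 39 chords.
D: 12 bars of 6 beats is 72 beats; at 8 beats each that's 9 chords.
Overall: 77 chords over 42 bars → 77/42 = 11/6 chords per bar.

11/6 chords per bar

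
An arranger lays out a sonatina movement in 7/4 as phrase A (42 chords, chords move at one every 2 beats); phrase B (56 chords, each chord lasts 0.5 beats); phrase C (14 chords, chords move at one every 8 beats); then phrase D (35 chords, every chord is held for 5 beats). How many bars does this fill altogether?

A: 42 × 2 = 84 beats = 12 bars.
B: 56 × 0.5 = 28 beats = 4 bars.
C: 14 × 8 = 112 beats = 16 bars.
D: 35 × 5 = 175 beats = 25 bars.
Total: 12 + 4 + 16 + 25 = 57 bars.

57 bars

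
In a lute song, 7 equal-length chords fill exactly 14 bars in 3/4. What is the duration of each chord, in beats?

14 bars × 3 beats/bar = 42 beats total.
42 beats ÷ 7 chords = 6 beats per chord.

6 beats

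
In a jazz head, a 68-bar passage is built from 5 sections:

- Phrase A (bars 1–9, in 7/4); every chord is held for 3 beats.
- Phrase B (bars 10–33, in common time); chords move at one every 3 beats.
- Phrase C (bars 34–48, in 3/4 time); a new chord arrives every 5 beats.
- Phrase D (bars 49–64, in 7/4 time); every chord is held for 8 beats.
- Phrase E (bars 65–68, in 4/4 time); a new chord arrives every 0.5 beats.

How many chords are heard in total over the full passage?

108 chords

A: 9·7 = 63 beats, 63/3 = 21 chords.
B: 24·4 = 96 beats, 96/3 = 32 chords.
C: 15·3 = 45 beats, 45/5 = 9 chords.
D: 16·7 = 112 beats, 112/8 = 14 chords.
E: 4·4 = 16 beats, 16/0.5 = 32 chords.
Total: 21 + 32 + 9 + 14 + 32 = 108.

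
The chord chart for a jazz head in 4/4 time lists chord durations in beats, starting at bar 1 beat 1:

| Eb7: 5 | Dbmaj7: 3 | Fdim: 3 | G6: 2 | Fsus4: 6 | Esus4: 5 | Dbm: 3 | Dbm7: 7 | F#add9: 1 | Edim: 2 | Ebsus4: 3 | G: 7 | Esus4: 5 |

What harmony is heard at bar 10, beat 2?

Ebsus4

Beat 2 of bar 10 is beat (10−1)×4 + 2 = 38 overall.
Running totals: Eb7 ends at 5, Dbmaj7 ends at 8, Fdim ends at 11, G6 ends at 13, Fsus4 ends at 19, Esus4 ends at 24, Dbm ends at 27, Dbm7 ends at 34, F#add9 ends at 35, Edim ends at 37, Ebsus4 ends at 40.
Beat 38 falls within Ebsus4.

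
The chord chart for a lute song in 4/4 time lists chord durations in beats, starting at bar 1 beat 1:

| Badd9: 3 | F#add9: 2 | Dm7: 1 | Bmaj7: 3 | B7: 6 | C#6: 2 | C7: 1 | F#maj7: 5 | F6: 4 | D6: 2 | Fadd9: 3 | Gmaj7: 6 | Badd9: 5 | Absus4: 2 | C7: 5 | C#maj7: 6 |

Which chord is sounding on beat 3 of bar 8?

Beat 3 of bar 8 is beat (8−1)×4 + 3 = 31 overall.
Running totals: Badd9 ends at 3, F#add9 ends at 5, Dm7 ends at 6, Bmaj7 ends at 9, B7 ends at 15, C#6 ends at 17, C7 ends at 18, F#maj7 ends at 23, F6 ends at 27, D6 ends at 29, Fadd9 ends at 32.
Beat 31 falls within Fadd9.

Fadd9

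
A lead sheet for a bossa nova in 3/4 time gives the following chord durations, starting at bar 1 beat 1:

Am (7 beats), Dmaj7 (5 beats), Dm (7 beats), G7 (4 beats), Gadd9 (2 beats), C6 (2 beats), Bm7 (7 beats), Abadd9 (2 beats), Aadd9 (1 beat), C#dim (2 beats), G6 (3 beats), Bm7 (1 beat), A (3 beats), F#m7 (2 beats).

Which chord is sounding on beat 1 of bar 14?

G6

Beat 1 of bar 14 is beat (14−1)×3 + 1 = 40 overall.
Running totals: Am ends at 7, Dmaj7 ends at 12, Dm ends at 19, G7 ends at 23, Gadd9 ends at 25, C6 ends at 27, Bm7 ends at 34, Abadd9 ends at 36, Aadd9 ends at 37, C#dim ends at 39, G6 ends at 42.
Beat 40 falls within G6.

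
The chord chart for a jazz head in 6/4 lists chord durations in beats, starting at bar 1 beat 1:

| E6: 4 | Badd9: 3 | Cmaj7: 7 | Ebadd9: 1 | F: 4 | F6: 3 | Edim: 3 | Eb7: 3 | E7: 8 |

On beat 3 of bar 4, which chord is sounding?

F6

Beat 3 of bar 4 is beat (4−1)×6 + 3 = 21 overall.
Running totals: E6 ends at 4, Badd9 ends at 7, Cmaj7 ends at 14, Ebadd9 ends at 15, F ends at 19, F6 ends at 22.
Beat 21 falls within F6.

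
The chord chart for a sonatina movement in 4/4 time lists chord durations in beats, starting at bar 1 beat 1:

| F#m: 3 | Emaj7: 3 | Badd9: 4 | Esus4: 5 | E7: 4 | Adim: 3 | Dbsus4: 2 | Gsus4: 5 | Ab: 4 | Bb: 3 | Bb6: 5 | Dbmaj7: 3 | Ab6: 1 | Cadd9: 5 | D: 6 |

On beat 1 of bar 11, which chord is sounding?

Bb6

Beat 1 of bar 11 is beat (11−1)×4 + 1 = 41 overall.
Running totals: F#m ends at 3, Emaj7 ends at 6, Badd9 ends at 10, Esus4 ends at 15, E7 ends at 19, Adim ends at 22, Dbsus4 ends at 24, Gsus4 ends at 29, Ab ends at 33, Bb ends at 36, Bb6 ends at 41.
Beat 41 falls within Bb6.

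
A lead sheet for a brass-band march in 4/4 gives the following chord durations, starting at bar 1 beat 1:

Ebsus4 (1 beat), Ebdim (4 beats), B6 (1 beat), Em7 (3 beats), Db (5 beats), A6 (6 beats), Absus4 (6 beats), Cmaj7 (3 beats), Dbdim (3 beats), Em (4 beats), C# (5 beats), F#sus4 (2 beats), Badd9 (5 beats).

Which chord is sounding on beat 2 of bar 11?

F#sus4

Beat 2 of bar 11 is beat (11−1)×4 + 2 = 42 overall.
Running totals: Ebsus4 ends at 1, Ebdim ends at 5, B6 ends at 6, Em7 ends at 9, Db ends at 14, A6 ends at 20, Absus4 ends at 26, Cmaj7 ends at 29, Dbdim ends at 32, Em ends at 36, C# ends at 41, F#sus4 ends at 43.
Beat 42 falls within F#sus4.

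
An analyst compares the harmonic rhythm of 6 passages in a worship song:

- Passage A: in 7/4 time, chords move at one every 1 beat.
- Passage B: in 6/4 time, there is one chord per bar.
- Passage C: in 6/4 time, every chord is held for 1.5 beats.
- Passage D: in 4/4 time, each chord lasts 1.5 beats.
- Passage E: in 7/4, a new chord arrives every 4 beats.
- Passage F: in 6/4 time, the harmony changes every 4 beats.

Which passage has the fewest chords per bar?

Passage B

A: 7 beats/bar ÷ 1 beat/chord = 7 chords/bar.
B: 6 beats/bar ÷ 6 beats/chord = 1 chord/bar.
C: 6 beats/bar ÷ 1.5 beats/chord = 4 chords/bar.
D: 4 beats/bar ÷ 1.5 beats/chord = 8/3 chords/bar.
E: 7 beats/bar ÷ 4 beats/chord = 1.75 chords/bar.
F: 6 beats/bar ÷ 4 beats/chord = 1.5 chords/bar.
Slowest is B at 1 chords/bar.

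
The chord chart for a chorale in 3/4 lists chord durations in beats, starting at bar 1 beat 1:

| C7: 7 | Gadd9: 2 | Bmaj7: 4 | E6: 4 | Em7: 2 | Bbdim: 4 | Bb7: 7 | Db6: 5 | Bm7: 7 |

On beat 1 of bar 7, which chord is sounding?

Beat 1 of bar 7 is beat (7−1)×3 + 1 = 19 overall.
Running totals: C7 ends at 7, Gadd9 ends at 9, Bmaj7 ends at 13, E6 ends at 17, Em7 ends at 19.
Beat 19 falls within Em7.

Em7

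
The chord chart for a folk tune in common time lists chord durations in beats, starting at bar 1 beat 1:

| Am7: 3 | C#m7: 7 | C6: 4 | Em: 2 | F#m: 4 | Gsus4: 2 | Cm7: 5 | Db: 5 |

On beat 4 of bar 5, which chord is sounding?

F#m

Beat 4 of bar 5 is beat (5−1)×4 + 4 = 20 overall.
Running totals: Am7 ends at 3, C#m7 ends at 10, C6 ends at 14, Em ends at 16, F#m ends at 20.
Beat 20 falls within F#m.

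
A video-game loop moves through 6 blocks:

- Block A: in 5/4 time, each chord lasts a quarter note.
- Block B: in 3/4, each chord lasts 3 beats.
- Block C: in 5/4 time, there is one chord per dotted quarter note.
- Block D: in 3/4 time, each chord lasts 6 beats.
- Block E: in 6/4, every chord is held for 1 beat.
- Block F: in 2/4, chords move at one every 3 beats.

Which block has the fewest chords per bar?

Block D

A: 5/1 = 5 chords/bar.
B: 3/3 = 1 chord/bar.
C: 5/1.5 = 10/3 chords/bar.
D: 3/6 = 0.5 chords/bar.
E: 6/1 = 6 chords/bar.
F: 2/3 = 2/3 chords/bar.
Slowest is D at 0.5 chords/bar.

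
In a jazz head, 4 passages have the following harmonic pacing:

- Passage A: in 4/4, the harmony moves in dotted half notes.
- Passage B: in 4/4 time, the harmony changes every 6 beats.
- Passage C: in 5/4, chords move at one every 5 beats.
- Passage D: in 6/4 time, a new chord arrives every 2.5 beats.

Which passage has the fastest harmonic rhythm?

Passage D

A: 4/3 = 4/3 chords/bar.
B: 4/6 = 2/3 chords/bar.
C: 5/5 = 1 chord/bar.
D: 6/2.5 = 2.4 chords/bar.
Fastest is D at 2.4 chords/bar.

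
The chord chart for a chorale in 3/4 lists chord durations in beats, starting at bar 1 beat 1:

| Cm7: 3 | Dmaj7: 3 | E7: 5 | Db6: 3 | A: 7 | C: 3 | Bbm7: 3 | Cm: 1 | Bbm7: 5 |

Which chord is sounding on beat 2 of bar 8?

C

Beat 2 of bar 8 is beat (8−1)×3 + 2 = 23 overall.
Running totals: Cm7 ends at 3, Dmaj7 ends at 6, E7 ends at 11, Db6 ends at 14, A ends at 21, C ends at 24.
Beat 23 falls within C.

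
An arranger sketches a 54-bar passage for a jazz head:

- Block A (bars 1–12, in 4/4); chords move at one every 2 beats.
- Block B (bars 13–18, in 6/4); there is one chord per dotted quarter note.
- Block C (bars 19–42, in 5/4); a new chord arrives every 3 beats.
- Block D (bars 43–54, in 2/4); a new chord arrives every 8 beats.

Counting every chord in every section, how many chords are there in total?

91 chords

A has 48 beats and chords last 2 each, so 24 chords.
B has 36 beats and chords last 1.5 each, so 24 chords.
C has 120 beats and chords last 3 each, so 40 chords.
D has 24 beats and chords last 8 each, so 3 chords.
Total: 24 + 24 + 40 + 3 = 91.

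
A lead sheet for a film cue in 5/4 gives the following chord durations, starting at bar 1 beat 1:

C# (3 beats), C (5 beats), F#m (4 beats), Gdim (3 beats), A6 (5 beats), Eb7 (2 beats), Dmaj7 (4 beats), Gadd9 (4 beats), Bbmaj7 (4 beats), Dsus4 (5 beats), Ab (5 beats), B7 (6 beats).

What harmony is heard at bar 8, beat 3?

Beat 3 of bar 8 is beat (8−1)×5 + 3 = 38 overall.
Running totals: C# ends at 3, C ends at 8, F#m ends at 12, Gdim ends at 15, A6 ends at 20, Eb7 ends at 22, Dmaj7 ends at 26, Gadd9 ends at 30, Bbmaj7 ends at 34, Dsus4 ends at 39.
Beat 38 falls within Dsus4.

Dsus4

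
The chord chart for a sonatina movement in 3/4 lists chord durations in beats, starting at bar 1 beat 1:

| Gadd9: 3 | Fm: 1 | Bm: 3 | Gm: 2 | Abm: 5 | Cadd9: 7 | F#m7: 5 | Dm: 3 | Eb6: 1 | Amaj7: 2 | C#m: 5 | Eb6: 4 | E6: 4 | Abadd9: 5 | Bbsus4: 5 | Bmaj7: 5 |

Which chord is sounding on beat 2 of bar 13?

Beat 2 of bar 13 is beat (13−1)×3 + 2 = 38 overall.
Running totals: Gadd9 ends at 3, Fm ends at 4, Bm ends at 7, Gm ends at 9, Abm ends at 14, Cadd9 ends at 21, F#m7 ends at 26, Dm ends at 29, Eb6 ends at 30, Amaj7 ends at 32, C#m ends at 37, Eb6 ends at 41.
Beat 38 falls within Eb6.

Eb6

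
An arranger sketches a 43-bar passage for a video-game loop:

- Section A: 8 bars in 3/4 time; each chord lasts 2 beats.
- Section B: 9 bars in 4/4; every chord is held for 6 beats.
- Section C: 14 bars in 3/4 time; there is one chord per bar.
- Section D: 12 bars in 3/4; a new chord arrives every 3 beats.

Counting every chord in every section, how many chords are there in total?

A: 8 bars × 3 beats = 24 beats; 2 beats/chord → 12 chords.
B: 9 bars × 4 beats = 36 beats; 6 beats/chord → 6 chords.
C: 14 bars × 3 beats = 42 beats; 3 beats/chord → 14 chords.
D: 12 bars × 3 beats = 36 beats; 3 beats/chord → 12 chords.
Total: 12 + 6 + 14 + 12 = 44.

44 chords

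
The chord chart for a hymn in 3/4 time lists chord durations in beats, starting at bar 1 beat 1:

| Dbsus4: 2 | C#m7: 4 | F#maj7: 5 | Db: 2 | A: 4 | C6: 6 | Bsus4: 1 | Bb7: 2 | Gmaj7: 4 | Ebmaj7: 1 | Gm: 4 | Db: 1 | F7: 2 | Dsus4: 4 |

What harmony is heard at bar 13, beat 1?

F7

Beat 1 of bar 13 is beat (13−1)×3 + 1 = 37 overall.
Running totals: Dbsus4 ends at 2, C#m7 ends at 6, F#maj7 ends at 11, Db ends at 13, A ends at 17, C6 ends at 23, Bsus4 ends at 24, Bb7 ends at 26, Gmaj7 ends at 30, Ebmaj7 ends at 31, Gm ends at 35, Db ends at 36, F7 ends at 38.
Beat 37 falls within F7.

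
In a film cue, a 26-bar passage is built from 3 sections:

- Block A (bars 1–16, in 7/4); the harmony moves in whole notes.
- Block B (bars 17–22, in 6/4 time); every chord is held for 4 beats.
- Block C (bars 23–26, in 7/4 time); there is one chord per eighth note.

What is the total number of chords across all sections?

A has 112 beats and chords last 4 each, so 28 chords.
B has 36 beats and chords last 4 each, so 9 chords.
C has 28 beats and chords last 0.5 each, so 56 chords.
Total: 28 + 9 + 56 = 93.

93 chords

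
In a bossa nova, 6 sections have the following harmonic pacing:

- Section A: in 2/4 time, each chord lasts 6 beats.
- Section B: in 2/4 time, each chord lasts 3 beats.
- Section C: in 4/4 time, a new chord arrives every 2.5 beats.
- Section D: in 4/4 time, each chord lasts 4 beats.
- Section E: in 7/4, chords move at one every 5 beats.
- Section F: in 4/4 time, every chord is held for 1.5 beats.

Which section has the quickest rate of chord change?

Section F

A: 2/6 = 1/3 chords/bar.
B: 2/3 = 2/3 chords/bar.
C: 4/2.5 = 1.6 chords/bar.
D: 4/4 = 1 chord/bar.
E: 7/5 = 1.4 chords/bar.
F: 4/1.5 = 8/3 chords/bar.
Fastest is F at 8/3 chords/bar.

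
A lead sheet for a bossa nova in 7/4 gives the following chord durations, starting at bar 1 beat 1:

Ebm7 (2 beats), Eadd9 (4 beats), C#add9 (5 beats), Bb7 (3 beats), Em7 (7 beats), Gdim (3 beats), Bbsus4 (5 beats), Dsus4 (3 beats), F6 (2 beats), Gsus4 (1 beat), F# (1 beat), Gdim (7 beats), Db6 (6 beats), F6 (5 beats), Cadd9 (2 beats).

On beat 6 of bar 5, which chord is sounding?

F6

Beat 6 of bar 5 is beat (5−1)×7 + 6 = 34 overall.
Running totals: Ebm7 ends at 2, Eadd9 ends at 6, C#add9 ends at 11, Bb7 ends at 14, Em7 ends at 21, Gdim ends at 24, Bbsus4 ends at 29, Dsus4 ends at 32, F6 ends at 34.
Beat 34 falls within F6.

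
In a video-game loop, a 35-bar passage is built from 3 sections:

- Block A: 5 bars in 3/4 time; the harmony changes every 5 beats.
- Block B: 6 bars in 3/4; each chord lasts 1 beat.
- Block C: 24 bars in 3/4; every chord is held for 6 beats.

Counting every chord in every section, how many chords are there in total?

A has 15 beats and chords last 5 each, so 3 chords.
B has 18 beats and chords last 1 each, so 18 chords.
C has 72 beats and chords last 6 each, so 12 chords.
Total: 3 + 18 + 12 = 33.

33 chords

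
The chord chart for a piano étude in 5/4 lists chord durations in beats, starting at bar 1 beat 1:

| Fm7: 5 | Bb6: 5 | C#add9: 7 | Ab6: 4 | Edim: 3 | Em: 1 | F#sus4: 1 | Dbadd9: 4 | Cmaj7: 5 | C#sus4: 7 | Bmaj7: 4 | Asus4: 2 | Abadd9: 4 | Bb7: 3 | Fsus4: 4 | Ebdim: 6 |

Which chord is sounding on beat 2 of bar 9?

C#sus4

Beat 2 of bar 9 is beat (9−1)×5 + 2 = 42 overall.
Running totals: Fm7 ends at 5, Bb6 ends at 10, C#add9 ends at 17, Ab6 ends at 21, Edim ends at 24, Em ends at 25, F#sus4 ends at 26, Dbadd9 ends at 30, Cmaj7 ends at 35, C#sus4 ends at 42.
Beat 42 falls within C#sus4.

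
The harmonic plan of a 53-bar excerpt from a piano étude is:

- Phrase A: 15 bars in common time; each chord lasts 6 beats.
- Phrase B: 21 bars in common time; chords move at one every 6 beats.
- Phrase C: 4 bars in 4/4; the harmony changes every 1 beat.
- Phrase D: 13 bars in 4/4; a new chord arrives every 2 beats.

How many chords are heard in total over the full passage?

66 chords

A: 15·4 = 60 beats, 60/6 = 10 chords.
B: 21·4 = 84 beats, 84/6 = 14 chords.
C: 4·4 = 16 beats, 16/1 = 16 chords.
D: 13·4 = 52 beats, 52/2 = 26 chords.
Total: 10 + 14 + 16 + 26 = 66.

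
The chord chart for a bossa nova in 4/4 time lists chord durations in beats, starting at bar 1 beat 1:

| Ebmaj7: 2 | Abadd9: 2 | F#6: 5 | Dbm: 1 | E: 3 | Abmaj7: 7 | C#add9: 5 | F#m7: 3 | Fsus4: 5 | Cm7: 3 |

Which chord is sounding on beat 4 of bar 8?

Beat 4 of bar 8 is beat (8−1)×4 + 4 = 32 overall.
Running totals: Ebmaj7 ends at 2, Abadd9 ends at 4, F#6 ends at 9, Dbm ends at 10, E ends at 13, Abmaj7 ends at 20, C#add9 ends at 25, F#m7 ends at 28, Fsus4 ends at 33.
Beat 32 falls within Fsus4.

Fsus4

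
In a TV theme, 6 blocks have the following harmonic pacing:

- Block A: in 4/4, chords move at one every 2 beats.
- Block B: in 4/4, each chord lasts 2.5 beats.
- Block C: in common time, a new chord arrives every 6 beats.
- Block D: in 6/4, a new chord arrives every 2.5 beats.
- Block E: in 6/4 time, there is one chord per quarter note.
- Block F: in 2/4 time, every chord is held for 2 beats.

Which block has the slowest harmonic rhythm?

A: 4 beats/bar ÷ 2 beats/chord = 2 chords/bar.
B: 4 beats/bar ÷ 2.5 beats/chord = 1.6 chords/bar.
C: 4 beats/bar ÷ 6 beats/chord = 2/3 chords/bar.
D: 6 beats/bar ÷ 2.5 beats/chord = 2.4 chords/bar.
E: 6 beats/bar ÷ 1 beat/chord = 6 chords/bar.
F: 2 beats/bar ÷ 2 beats/chord = 1 chord/bar.
Slowest is C at 2/3 chords/bar.

Block C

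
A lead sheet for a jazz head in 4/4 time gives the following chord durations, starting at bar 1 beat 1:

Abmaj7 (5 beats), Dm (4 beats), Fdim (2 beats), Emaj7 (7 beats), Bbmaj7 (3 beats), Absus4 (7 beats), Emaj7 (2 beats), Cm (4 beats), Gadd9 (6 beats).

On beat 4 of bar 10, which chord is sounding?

Gadd9

Beat 4 of bar 10 is beat (10−1)×4 + 4 = 40 overall.
Running totals: Abmaj7 ends at 5, Dm ends at 9, Fdim ends at 11, Emaj7 ends at 18, Bbmaj7 ends at 21, Absus4 ends at 28, Emaj7 ends at 30, Cm ends at 34, Gadd9 ends at 40.
Beat 40 falls within Gadd9.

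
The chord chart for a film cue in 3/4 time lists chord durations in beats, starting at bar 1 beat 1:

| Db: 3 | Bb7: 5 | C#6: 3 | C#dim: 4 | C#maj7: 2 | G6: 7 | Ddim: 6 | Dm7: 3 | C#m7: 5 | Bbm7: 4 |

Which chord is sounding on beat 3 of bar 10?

Beat 3 of bar 10 is beat (10−1)×3 + 3 = 30 overall.
Running totals: Db ends at 3, Bb7 ends at 8, C#6 ends at 11, C#dim ends at 15, C#maj7 ends at 17, G6 ends at 24, Ddim ends at 30.
Beat 30 falls within Ddim.

Ddim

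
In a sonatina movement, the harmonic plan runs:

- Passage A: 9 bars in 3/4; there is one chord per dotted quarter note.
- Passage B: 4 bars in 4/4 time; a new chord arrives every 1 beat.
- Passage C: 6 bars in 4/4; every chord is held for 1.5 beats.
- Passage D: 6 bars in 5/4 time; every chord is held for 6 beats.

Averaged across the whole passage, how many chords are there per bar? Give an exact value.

A: 9 × 3 = 27 beats ÷ 1.5 = 18 chords.
B: 4 × 4 = 16 beats ÷ 1 = 16 chords.
C: 6 × 4 = 24 beats ÷ 1.5 = 16 chords.
D: 6 × 5 = 30 beats ÷ 6 = 5 chords.
Overall: 55 chords over 25 bars → 55/25 = 2.2 chords per bar.

2.2 chords per bar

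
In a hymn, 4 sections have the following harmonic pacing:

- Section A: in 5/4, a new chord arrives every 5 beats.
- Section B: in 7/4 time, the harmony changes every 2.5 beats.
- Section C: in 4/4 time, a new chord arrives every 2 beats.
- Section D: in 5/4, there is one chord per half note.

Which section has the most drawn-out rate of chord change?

Section A

A: each chord is 5 beats in 5/4, so 1 per bar.
B: each chord is 2.5 beats in 7/4, so 2.8 per bar.
C: each chord is 2 beats in 4/4, so 2 per bar.
D: each chord is 2 beats in 5/4, so 2.5 per bar.
Slowest is A at 1 chords/bar.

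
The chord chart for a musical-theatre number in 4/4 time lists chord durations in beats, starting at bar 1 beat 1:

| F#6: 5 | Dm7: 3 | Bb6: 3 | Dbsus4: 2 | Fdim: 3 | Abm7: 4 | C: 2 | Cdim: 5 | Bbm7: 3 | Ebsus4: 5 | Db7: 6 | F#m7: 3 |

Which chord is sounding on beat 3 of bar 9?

Beat 3 of bar 9 is beat (9−1)×4 + 3 = 35 overall.
Running totals: F#6 ends at 5, Dm7 ends at 8, Bb6 ends at 11, Dbsus4 ends at 13, Fdim ends at 16, Abm7 ends at 20, C ends at 22, Cdim ends at 27, Bbm7 ends at 30, Ebsus4 ends at 35.
Beat 35 falls within Ebsus4.

Ebsus4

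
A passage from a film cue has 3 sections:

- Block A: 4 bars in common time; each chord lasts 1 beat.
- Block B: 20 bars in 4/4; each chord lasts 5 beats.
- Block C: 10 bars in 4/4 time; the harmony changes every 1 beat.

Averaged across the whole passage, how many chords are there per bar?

A: 4 bars of 4 beats is 16 beats; at 1 beat each that's 16 chords.
B: 20 bars of 4 beats is 80 beats; at 5 beats each that's 16 chords.
C: 10 bars of 4 beats is 40 beats; at 1 beat each that's 40 chords.
Overall: 72 chords over 34 bars → 72/34 = 36/17 chords per bar.

36/17 chords per bar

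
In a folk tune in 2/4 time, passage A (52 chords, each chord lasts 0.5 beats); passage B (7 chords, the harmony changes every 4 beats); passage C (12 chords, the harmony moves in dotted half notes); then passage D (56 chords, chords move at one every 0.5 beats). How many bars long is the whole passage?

A: 52 × 0.5 = 26 beats = 13 bars.
B: 7 × 4 = 28 beats = 14 bars.
C: 12 × 3 = 36 beats = 18 bars.
D: 56 × 0.5 = 28 beats = 14 bars.
Total: 13 + 14 + 18 + 14 = 59 bars.

59 bars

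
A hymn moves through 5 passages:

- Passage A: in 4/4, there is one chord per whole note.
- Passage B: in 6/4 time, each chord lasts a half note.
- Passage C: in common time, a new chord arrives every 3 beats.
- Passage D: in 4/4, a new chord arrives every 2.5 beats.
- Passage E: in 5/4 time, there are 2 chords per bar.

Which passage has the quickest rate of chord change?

A: each chord is 4 beats in 4/4, so 1 per bar.
B: each chord is 2 beats in 6/4, so 3 per bar.
C: each chord is 3 beats in 4/4, so 4/3 per bar.
D: each chord is 2.5 beats in 4/4, so 1.6 per bar.
E: each chord is 2.5 beats in 5/4, so 2 per bar.
Fastest is B at 3 chords/bar.

Passage B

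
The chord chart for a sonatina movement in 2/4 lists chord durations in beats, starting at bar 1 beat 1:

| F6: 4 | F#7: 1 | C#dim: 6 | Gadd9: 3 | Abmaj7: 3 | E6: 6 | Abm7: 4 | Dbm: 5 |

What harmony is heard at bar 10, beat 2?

E6

Beat 2 of bar 10 is beat (10−1)×2 + 2 = 20 overall.
Running totals: F6 ends at 4, F#7 ends at 5, C#dim ends at 11, Gadd9 ends at 14, Abmaj7 ends at 17, E6 ends at 23.
Beat 20 falls within E6.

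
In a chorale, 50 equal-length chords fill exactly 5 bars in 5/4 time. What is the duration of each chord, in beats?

0.5 beats

5 bars × 5 beats/bar = 25 beats total.
25 beats ÷ 50 chords = 0.5 beats per chord.
(That is an eighth note.)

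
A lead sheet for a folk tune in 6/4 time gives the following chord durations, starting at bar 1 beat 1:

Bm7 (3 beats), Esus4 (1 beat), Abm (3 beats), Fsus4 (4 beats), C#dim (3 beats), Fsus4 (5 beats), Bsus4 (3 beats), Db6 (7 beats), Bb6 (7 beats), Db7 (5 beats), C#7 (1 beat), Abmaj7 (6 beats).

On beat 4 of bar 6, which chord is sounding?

Bb6

Beat 4 of bar 6 is beat (6−1)×6 + 4 = 34 overall.
Running totals: Bm7 ends at 3, Esus4 ends at 4, Abm ends at 7, Fsus4 ends at 11, C#dim ends at 14, Fsus4 ends at 19, Bsus4 ends at 22, Db6 ends at 29, Bb6 ends at 36.
Beat 34 falls within Bb6.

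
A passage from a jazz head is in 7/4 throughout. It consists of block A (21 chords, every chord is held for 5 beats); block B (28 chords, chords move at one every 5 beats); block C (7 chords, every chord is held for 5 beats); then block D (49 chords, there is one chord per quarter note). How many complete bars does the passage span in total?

47 bars

A: 21 × 5 = 105 beats = 15 bars.
B: 28 × 5 = 140 beats = 20 bars.
C: 7 × 5 = 35 beats = 5 bars.
D: 49 × 1 = 49 beats = 7 bars.
Total: 15 + 20 + 5 + 7 = 47 bars.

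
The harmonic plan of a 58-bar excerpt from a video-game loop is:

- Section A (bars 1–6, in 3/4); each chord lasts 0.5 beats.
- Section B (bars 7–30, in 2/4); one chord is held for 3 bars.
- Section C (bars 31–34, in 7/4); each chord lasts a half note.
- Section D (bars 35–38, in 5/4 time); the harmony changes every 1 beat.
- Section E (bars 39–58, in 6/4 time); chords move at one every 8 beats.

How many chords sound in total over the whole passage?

93 chords

A: 6·3 = 18 beats, 18/0.5 = 36 chords.
B: 24·2 = 48 beats, 48/6 = 8 chords.
C: 4·7 = 28 beats, 28/2 = 14 chords.
D: 4·5 = 20 beats, 20/1 = 20 chords.
E: 20·6 = 120 beats, 120/8 = 15 chords.
Total: 36 + 8 + 14 + 20 + 15 = 93.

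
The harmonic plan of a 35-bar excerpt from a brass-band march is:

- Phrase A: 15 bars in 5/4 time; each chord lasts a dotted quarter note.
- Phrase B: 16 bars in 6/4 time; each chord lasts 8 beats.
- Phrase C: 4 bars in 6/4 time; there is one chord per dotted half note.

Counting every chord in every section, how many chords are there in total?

70 chords

A has 75 beats and chords last 1.5 each, so 50 chords.
B has 96 beats and chords last 8 each, so 12 chords.
C has 24 beats and chords last 3 each, so 8 chords.
Total: 50 + 12 + 8 = 70.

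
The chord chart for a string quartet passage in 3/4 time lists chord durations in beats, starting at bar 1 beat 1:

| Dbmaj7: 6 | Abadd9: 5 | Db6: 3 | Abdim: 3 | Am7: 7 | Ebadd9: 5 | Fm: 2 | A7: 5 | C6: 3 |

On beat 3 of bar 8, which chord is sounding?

Beat 3 of bar 8 is beat (8−1)×3 + 3 = 24 overall.
Running totals: Dbmaj7 ends at 6, Abadd9 ends at 11, Db6 ends at 14, Abdim ends at 17, Am7 ends at 24.
Beat 24 falls within Am7.

Am7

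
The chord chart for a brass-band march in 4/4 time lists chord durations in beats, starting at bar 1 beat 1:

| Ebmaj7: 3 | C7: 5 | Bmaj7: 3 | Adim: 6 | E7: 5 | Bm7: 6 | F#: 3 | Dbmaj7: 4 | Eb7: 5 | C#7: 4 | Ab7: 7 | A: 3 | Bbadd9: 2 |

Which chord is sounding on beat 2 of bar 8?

F#

Beat 2 of bar 8 is beat (8−1)×4 + 2 = 30 overall.
Running totals: Ebmaj7 ends at 3, C7 ends at 8, Bmaj7 ends at 11, Adim ends at 17, E7 ends at 22, Bm7 ends at 28, F# ends at 31.
Beat 30 falls within F#.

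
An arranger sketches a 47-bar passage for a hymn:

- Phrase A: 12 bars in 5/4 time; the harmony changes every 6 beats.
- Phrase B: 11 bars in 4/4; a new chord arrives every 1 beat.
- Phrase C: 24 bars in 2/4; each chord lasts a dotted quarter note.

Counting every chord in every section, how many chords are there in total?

86 chords

A: 12 bars × 5 beats = 60 beats; 6 beats/chord → 10 chords.
B: 11 bars × 4 beats = 44 beats; 1 beat/chord → 44 chords.
C: 24 bars × 2 beats = 48 beats; 1.5 beats/chord → 32 chords.
Total: 10 + 44 + 32 = 86.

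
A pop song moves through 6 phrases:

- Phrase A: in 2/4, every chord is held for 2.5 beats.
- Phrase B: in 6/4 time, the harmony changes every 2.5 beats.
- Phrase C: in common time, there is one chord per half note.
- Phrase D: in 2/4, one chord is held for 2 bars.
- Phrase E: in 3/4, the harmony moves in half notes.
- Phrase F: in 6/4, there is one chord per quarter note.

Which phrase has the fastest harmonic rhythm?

A: 2 beats/bar ÷ 2.5 beats/chord = 0.8 chords/bar.
B: 6 beats/bar ÷ 2.5 beats/chord = 2.4 chords/bar.
C: 4 beats/bar ÷ 2 beats/chord = 2 chords/bar.
D: 2 beats/bar ÷ 4 beats/chord = 0.5 chords/bar.
E: 3 beats/bar ÷ 2 beats/chord = 1.5 chords/bar.
F: 6 beats/bar ÷ 1 beat/chord = 6 chords/bar.
Fastest is F at 6 chords/bar.

Phrase F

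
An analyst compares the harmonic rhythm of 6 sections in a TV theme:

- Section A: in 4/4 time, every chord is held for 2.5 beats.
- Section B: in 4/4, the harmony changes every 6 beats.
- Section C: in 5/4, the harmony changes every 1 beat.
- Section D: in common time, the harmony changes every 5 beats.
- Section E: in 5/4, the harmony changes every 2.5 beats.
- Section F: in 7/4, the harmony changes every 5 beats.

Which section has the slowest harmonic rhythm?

Section B

A: each chord is 2.5 beats in 4/4, so 1.6 per bar.
B: each chord is 6 beats in 4/4, so 2/3 per bar.
C: each chord is 1 beat in 5/4, so 5 per bar.
D: each chord is 5 beats in 4/4, so 0.8 per bar.
E: each chord is 2.5 beats in 5/4, so 2 per bar.
F: each chord is 5 beats in 7/4, so 1.4 per bar.
Slowest is B at 2/3 chords/bar.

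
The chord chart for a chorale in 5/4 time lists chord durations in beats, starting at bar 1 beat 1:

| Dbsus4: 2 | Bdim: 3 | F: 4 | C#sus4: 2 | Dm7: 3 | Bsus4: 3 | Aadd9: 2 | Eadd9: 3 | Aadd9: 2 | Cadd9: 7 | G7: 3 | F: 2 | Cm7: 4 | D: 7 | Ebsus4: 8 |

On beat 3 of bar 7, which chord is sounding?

G7

Beat 3 of bar 7 is beat (7−1)×5 + 3 = 33 overall.
Running totals: Dbsus4 ends at 2, Bdim ends at 5, F ends at 9, C#sus4 ends at 11, Dm7 ends at 14, Bsus4 ends at 17, Aadd9 ends at 19, Eadd9 ends at 22, Aadd9 ends at 24, Cadd9 ends at 31, G7 ends at 34.
Beat 33 falls within G7.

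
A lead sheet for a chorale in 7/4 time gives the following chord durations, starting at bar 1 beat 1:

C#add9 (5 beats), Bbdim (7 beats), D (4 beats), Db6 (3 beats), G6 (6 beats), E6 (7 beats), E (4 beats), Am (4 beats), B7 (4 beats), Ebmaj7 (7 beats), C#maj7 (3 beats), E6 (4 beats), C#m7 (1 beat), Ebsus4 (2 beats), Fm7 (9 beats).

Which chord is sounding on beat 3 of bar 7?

Beat 3 of bar 7 is beat (7−1)×7 + 3 = 45 overall.
Running totals: C#add9 ends at 5, Bbdim ends at 12, D ends at 16, Db6 ends at 19, G6 ends at 25, E6 ends at 32, E ends at 36, Am ends at 40, B7 ends at 44, Ebmaj7 ends at 51.
Beat 45 falls within Ebmaj7.

Ebmaj7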